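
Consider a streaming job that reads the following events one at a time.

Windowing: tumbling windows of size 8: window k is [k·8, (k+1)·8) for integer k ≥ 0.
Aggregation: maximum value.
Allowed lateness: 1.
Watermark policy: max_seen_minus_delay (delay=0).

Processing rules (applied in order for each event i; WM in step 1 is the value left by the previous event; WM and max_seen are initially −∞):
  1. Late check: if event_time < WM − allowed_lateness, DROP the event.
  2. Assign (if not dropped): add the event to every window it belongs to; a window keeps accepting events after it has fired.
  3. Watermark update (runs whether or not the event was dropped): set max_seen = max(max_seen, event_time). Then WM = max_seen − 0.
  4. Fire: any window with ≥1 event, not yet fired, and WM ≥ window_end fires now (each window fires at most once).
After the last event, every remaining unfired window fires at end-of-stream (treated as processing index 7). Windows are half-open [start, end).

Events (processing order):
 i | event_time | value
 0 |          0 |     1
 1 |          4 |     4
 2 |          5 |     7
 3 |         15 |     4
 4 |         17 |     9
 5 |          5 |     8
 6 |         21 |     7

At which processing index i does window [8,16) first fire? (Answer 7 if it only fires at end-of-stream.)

4

i=0 t=0 v=1: → [0,8); WM=0
i=1 t=4 v=4: → [0,8); WM=4
i=2 t=5 v=7: → [0,8); WM=5
i=3 t=15 v=4: → [8,16); WM=15; [0,8) fires=7
i=4 t=17 v=9: → [16,24); WM=17; [8,16) fires=4
i=5 t=5 v=8: DROP (t<17-1); WM=17
i=6 t=21 v=7: → [16,24); WM=21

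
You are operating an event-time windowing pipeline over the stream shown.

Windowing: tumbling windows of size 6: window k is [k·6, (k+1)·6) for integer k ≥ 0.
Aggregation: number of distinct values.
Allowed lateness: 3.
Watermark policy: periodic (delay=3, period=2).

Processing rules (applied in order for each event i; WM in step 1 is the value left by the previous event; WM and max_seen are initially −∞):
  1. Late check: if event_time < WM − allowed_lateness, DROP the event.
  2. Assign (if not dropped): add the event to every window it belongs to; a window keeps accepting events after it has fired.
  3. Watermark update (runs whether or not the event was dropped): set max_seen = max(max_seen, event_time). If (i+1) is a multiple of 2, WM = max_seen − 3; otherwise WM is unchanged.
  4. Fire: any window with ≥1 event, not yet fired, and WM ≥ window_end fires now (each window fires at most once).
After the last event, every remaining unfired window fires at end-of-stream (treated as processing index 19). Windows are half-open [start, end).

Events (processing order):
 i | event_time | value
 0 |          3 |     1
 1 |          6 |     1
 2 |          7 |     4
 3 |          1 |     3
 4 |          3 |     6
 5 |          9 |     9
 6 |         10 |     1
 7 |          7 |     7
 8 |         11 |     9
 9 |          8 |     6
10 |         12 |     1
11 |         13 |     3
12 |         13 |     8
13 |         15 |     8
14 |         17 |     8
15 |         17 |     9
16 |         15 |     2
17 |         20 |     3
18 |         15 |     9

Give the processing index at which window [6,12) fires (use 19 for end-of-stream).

13

i=0 t=3 v=1: → [0,6); WM=−∞
i=1 t=6 v=1: → [6,12); WM=3
i=2 t=7 v=4: → [6,12); WM=3
i=3 t=1 v=3: → [0,6); WM=4
i=4 t=3 v=6: → [0,6); WM=4
i=5 t=9 v=9: → [6,12); WM=6; [0,6) fires=3
i=6 t=10 v=1: → [6,12); WM=6
i=7 t=7 v=7: → [6,12); WM=7
i=8 t=11 v=9: → [6,12); WM=7
i=9 t=8 v=6: → [6,12); WM=8
i=10 t=12 v=1: → [12,18); WM=8
i=11 t=13 v=3: → [12,18); WM=10
i=12 t=13 v=8: → [12,18); WM=10
i=13 t=15 v=8: → [12,18); WM=12; [6,12) fires=5
i=14 t=17 v=8: → [12,18); WM=12
i=15 t=17 v=9: → [12,18); WM=14
i=16 t=15 v=2: → [12,18); WM=14
i=17 t=20 v=3: → [18,24); WM=17
i=18 t=15 v=9: → [12,18); WM=17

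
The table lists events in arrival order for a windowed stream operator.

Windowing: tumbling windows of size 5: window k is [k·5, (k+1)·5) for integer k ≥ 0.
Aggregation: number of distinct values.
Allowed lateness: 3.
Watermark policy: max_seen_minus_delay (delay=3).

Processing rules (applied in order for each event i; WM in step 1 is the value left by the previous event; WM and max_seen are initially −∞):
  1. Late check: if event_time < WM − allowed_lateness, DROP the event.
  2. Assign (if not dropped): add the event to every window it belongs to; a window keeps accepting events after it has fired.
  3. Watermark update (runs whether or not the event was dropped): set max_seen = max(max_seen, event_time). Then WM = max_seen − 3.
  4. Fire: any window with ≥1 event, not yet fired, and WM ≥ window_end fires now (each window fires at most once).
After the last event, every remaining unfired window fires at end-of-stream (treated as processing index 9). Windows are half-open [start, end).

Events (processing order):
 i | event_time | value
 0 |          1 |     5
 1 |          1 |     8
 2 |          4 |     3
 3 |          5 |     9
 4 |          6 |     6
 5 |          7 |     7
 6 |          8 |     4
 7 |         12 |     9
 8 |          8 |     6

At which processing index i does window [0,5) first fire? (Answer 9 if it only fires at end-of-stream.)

6

i=0 t=1 v=5: → [0,5); WM=-2
i=1 t=1 v=8: → [0,5); WM=-2
i=2 t=4 v=3: → [0,5); WM=1
i=3 t=5 v=9: → [5,10); WM=2
i=4 t=6 v=6: → [5,10); WM=3
i=5 t=7 v=7: → [5,10); WM=4
i=6 t=8 v=4: → [5,10); WM=5; [0,5) fires=3
i=7 t=12 v=9: → [10,15); WM=9
i=8 t=8 v=6: → [5,10); WM=9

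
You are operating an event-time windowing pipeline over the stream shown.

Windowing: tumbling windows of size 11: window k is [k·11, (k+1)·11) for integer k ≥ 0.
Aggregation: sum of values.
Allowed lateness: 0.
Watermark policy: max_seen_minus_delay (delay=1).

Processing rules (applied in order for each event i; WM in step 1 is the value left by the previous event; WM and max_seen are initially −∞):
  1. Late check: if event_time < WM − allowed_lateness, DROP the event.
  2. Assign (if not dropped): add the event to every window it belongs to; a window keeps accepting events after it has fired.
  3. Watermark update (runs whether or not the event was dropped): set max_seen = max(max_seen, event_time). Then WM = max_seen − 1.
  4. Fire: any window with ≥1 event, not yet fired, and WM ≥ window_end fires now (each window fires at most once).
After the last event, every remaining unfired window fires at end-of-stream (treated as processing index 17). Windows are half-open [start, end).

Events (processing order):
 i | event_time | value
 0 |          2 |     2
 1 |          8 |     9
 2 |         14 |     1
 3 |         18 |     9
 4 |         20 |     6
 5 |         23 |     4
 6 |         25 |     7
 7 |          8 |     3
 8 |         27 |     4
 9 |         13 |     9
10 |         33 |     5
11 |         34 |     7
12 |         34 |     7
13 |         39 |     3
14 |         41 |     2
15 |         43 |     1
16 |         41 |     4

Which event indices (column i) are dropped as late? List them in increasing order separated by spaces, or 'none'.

7 9 16

i=0 t=2 v=2: → [0,11); WM=1
i=1 t=8 v=9: → [0,11); WM=7
i=2 t=14 v=1: → [11,22); WM=13; [0,11) fires=11
i=3 t=18 v=9: → [11,22); WM=17
i=4 t=20 v=6: → [11,22); WM=19
i=5 t=23 v=4: → [22,33); WM=22; [11,22) fires=16
i=6 t=25 v=7: → [22,33); WM=24
i=7 t=8 v=3: DROP (t<24-0); WM=24
i=8 t=27 v=4: → [22,33); WM=26
i=9 t=13 v=9: DROP (t<26-0); WM=26
i=10 t=33 v=5: → [33,44); WM=32
i=11 t=34 v=7: → [33,44); WM=33; [22,33) fires=15
i=12 t=34 v=7: → [33,44); WM=33
i=13 t=39 v=3: → [33,44); WM=38
i=14 t=41 v=2: → [33,44); WM=40
i=15 t=43 v=1: → [33,44); WM=42
i=16 t=41 v=4: DROP (t<42-0); WM=42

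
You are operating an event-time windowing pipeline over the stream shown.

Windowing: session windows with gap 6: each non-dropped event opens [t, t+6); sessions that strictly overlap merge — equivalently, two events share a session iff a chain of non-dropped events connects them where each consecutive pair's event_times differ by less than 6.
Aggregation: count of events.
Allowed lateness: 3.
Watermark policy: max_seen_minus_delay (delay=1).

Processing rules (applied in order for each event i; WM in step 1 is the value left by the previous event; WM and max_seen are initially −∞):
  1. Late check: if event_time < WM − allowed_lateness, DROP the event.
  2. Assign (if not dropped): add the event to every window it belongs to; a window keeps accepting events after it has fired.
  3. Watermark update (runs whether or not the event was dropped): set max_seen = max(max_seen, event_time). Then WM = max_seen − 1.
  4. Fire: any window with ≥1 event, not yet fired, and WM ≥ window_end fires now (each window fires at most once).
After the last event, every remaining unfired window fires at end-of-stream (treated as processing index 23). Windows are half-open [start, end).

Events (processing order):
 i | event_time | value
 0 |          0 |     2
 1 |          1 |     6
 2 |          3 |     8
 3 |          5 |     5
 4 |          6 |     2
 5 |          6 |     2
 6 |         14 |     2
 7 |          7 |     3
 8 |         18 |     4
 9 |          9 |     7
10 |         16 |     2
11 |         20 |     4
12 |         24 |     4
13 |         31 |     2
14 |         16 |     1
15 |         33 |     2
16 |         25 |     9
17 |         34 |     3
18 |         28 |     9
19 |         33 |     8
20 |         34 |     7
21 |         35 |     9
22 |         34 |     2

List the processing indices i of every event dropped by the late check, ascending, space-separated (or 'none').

7 9 14 16 18

i=0 t=0 v=2: → [0,6); WM=-1
i=1 t=1 v=6: → [0,7); WM=0
i=2 t=3 v=8: → [0,9); WM=2
i=3 t=5 v=5: → [0,11); WM=4
i=4 t=6 v=2: → [0,12); WM=5
i=5 t=6 v=2: → [0,12); WM=5
i=6 t=14 v=2: → [14,20); WM=13
i=7 t=7 v=3: DROP (t<13-3); WM=13
i=8 t=18 v=4: → [14,24); WM=17
i=9 t=9 v=7: DROP (t<17-3); WM=17
i=10 t=16 v=2: → [14,24); WM=17
i=11 t=20 v=4: → [14,26); WM=19
i=12 t=24 v=4: → [14,30); WM=23
i=13 t=31 v=2: → [31,37); WM=30
i=14 t=16 v=1: DROP (t<30-3); WM=30
i=15 t=33 v=2: → [31,39); WM=32
i=16 t=25 v=9: DROP (t<32-3); WM=32
i=17 t=34 v=3: → [31,40); WM=33
i=18 t=28 v=9: DROP (t<33-3); WM=33
i=19 t=33 v=8: → [31,40); WM=33
i=20 t=34 v=7: → [31,40); WM=33
i=21 t=35 v=9: → [31,41); WM=34
i=22 t=34 v=2: → [31,41); WM=34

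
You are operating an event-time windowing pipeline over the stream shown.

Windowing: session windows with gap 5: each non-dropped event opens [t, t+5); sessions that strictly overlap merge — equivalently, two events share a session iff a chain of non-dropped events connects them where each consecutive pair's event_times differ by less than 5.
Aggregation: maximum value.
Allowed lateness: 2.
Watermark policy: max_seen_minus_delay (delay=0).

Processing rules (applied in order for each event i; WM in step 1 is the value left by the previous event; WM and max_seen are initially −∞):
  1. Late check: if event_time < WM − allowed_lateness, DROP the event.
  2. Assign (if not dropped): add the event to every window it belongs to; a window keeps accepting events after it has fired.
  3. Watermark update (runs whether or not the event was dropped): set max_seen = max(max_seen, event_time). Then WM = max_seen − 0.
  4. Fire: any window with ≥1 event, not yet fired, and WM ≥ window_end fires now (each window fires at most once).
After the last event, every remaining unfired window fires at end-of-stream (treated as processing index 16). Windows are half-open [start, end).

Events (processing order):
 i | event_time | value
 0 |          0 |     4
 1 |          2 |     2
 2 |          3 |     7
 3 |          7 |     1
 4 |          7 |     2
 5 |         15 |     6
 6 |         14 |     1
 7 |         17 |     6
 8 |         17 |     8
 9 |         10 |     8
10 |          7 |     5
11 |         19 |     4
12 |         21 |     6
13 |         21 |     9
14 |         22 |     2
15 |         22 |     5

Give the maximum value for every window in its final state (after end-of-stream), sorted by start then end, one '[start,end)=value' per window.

i=0 t=0 v=4: → [0,5); WM=0
i=1 t=2 v=2: → [0,7); WM=2
i=2 t=3 v=7: → [0,8); WM=3
i=3 t=7 v=1: → [0,12); WM=7
i=4 t=7 v=2: → [0,12); WM=7
i=5 t=15 v=6: → [15,20); WM=15
i=6 t=14 v=1: → [14,20); WM=15
i=7 t=17 v=6: → [14,22); WM=17
i=8 t=17 v=8: → [14,22); WM=17
i=9 t=10 v=8: DROP (t<17-2); WM=17
i=10 t=7 v=5: DROP (t<17-2); WM=17
i=11 t=19 v=4: → [14,24); WM=19
i=12 t=21 v=6: → [14,26); WM=21
i=13 t=21 v=9: → [14,26); WM=21
i=14 t=22 v=2: → [14,27); WM=22
i=15 t=22 v=5: → [14,27); WM=22

[0,12)=7 [14,27)=9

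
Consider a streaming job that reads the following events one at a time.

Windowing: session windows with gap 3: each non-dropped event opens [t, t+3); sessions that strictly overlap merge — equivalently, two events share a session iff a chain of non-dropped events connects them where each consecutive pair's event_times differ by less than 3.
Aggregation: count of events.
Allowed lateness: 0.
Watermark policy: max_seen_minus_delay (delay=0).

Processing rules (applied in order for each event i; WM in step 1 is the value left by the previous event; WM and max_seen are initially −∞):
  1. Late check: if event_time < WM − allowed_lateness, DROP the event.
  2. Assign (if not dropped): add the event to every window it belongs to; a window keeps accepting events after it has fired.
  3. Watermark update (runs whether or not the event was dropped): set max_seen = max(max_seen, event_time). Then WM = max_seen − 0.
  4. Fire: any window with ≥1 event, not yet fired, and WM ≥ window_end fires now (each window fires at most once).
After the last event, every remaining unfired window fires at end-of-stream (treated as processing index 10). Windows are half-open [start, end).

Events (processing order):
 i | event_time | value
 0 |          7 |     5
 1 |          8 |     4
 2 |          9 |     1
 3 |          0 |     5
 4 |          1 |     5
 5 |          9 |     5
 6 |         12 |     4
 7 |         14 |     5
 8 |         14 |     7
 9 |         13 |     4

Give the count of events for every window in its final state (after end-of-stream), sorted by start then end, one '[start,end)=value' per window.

[7,12)=4 [12,17)=3

i=0 t=7 v=5: → [7,10); WM=7
i=1 t=8 v=4: → [7,11); WM=8
i=2 t=9 v=1: → [7,12); WM=9
i=3 t=0 v=5: DROP (t<9-0); WM=9
i=4 t=1 v=5: DROP (t<9-0); WM=9
i=5 t=9 v=5: → [7,12); WM=9
i=6 t=12 v=4: → [12,15); WM=12
i=7 t=14 v=5: → [12,17); WM=14
i=8 t=14 v=7: → [12,17); WM=14
i=9 t=13 v=4: DROP (t<14-0); WM=14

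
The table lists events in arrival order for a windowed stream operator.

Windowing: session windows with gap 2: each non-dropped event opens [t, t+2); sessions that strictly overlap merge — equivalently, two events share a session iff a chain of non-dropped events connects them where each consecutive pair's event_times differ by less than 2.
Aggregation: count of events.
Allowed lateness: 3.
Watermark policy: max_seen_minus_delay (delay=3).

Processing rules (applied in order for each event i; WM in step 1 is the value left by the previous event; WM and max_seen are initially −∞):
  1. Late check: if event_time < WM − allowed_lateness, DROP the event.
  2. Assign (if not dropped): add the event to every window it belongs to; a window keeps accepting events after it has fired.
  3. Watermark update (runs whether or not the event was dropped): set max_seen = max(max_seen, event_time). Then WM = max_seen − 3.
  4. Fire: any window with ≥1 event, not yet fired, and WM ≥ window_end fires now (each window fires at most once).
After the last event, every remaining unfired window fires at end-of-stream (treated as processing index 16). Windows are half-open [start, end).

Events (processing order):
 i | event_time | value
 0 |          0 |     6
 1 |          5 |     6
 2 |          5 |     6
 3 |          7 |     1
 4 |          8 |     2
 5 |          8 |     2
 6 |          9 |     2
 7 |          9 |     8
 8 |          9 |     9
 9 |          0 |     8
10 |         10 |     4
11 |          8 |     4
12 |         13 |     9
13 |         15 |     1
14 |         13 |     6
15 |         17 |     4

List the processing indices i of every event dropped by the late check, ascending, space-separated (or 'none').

i=0 t=0 v=6: → [0,2); WM=-3
i=1 t=5 v=6: → [5,7); WM=2
i=2 t=5 v=6: → [5,7); WM=2
i=3 t=7 v=1: → [7,9); WM=4
i=4 t=8 v=2: → [7,10); WM=5
i=5 t=8 v=2: → [7,10); WM=5
i=6 t=9 v=2: → [7,11); WM=6
i=7 t=9 v=8: → [7,11); WM=6
i=8 t=9 v=9: → [7,11); WM=6
i=9 t=0 v=8: DROP (t<6-3); WM=6
i=10 t=10 v=4: → [7,12); WM=7
i=11 t=8 v=4: → [7,12); WM=7
i=12 t=13 v=9: → [13,15); WM=10
i=13 t=15 v=1: → [15,17); WM=12
i=14 t=13 v=6: → [13,15); WM=12
i=15 t=17 v=4: → [17,19); WM=14

9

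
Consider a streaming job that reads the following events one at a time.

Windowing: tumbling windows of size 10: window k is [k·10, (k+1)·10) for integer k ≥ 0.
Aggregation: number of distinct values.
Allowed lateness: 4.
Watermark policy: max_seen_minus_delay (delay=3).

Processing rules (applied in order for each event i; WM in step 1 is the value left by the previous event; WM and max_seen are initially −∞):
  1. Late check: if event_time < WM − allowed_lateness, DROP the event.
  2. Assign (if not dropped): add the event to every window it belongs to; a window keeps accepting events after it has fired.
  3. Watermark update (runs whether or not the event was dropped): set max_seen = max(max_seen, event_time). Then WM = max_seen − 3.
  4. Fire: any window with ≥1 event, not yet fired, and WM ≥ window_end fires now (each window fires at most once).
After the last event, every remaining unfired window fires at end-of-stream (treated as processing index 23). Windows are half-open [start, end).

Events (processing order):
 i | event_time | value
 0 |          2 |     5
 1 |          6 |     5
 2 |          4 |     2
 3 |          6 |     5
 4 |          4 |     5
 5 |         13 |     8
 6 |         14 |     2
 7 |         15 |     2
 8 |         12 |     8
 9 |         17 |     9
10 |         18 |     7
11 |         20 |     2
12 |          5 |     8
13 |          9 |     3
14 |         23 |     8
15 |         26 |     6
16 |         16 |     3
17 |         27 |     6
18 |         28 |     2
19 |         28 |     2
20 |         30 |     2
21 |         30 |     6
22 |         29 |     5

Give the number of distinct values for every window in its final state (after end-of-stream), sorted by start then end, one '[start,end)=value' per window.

i=0 t=2 v=5: → [0,10); WM=-1
i=1 t=6 v=5: → [0,10); WM=3
i=2 t=4 v=2: → [0,10); WM=3
i=3 t=6 v=5: → [0,10); WM=3
i=4 t=4 v=5: → [0,10); WM=3
i=5 t=13 v=8: → [10,20); WM=10; [0,10) fires=2
i=6 t=14 v=2: → [10,20); WM=11
i=7 t=15 v=2: → [10,20); WM=12
i=8 t=12 v=8: → [10,20); WM=12
i=9 t=17 v=9: → [10,20); WM=14
i=10 t=18 v=7: → [10,20); WM=15
i=11 t=20 v=2: → [20,30); WM=17
i=12 t=5 v=8: DROP (t<17-4); WM=17
i=13 t=9 v=3: DROP (t<17-4); WM=17
i=14 t=23 v=8: → [20,30); WM=20; [10,20) fires=4
i=15 t=26 v=6: → [20,30); WM=23
i=16 t=16 v=3: DROP (t<23-4); WM=23
i=17 t=27 v=6: → [20,30); WM=24
i=18 t=28 v=2: → [20,30); WM=25
i=19 t=28 v=2: → [20,30); WM=25
i=20 t=30 v=2: → [30,40); WM=27
i=21 t=30 v=6: → [30,40); WM=27
i=22 t=29 v=5: → [20,30); WM=27

[0,10)=2 [10,20)=4 [20,30)=4 [30,40)=2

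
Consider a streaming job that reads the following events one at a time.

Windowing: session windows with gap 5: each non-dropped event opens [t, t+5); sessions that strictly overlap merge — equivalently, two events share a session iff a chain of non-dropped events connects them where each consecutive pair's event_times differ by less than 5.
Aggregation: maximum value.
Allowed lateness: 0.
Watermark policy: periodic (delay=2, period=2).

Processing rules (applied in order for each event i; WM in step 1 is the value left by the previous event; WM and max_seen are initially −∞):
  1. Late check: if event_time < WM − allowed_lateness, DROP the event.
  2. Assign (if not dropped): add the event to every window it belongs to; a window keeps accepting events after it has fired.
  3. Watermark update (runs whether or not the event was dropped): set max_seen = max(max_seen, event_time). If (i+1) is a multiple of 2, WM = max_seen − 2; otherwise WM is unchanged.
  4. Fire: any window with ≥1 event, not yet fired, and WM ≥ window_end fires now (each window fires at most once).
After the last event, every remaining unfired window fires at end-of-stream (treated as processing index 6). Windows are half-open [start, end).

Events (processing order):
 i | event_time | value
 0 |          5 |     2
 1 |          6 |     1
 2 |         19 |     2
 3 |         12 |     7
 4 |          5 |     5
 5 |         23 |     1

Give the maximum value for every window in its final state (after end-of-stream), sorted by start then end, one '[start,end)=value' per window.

i=0 t=5 v=2: → [5,10); WM=−∞
i=1 t=6 v=1: → [5,11); WM=4
i=2 t=19 v=2: → [19,24); WM=4
i=3 t=12 v=7: → [12,17); WM=17
i=4 t=5 v=5: DROP (t<17-0); WM=17
i=5 t=23 v=1: → [19,28); WM=21

[5,11)=2 [12,17)=7 [19,28)=2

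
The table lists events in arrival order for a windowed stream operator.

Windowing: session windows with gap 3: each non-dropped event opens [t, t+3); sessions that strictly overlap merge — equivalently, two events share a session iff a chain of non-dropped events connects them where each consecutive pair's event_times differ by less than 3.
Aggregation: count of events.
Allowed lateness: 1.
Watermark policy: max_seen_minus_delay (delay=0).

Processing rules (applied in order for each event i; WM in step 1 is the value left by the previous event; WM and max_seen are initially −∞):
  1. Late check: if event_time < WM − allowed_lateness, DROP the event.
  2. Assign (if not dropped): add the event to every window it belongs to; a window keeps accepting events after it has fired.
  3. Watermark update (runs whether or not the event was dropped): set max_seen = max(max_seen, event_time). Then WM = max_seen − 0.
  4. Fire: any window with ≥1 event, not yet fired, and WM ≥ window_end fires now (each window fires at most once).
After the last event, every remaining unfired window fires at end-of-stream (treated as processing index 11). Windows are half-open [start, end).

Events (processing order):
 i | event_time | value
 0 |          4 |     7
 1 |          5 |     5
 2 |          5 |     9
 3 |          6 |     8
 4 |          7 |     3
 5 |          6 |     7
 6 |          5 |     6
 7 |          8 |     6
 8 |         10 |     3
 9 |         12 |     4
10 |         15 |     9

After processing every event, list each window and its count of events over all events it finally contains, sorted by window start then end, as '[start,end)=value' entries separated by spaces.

i=0 t=4 v=7: → [4,7); WM=4
i=1 t=5 v=5: → [4,8); WM=5
i=2 t=5 v=9: → [4,8); WM=5
i=3 t=6 v=8: → [4,9); WM=6
i=4 t=7 v=3: → [4,10); WM=7
i=5 t=6 v=7: → [4,10); WM=7
i=6 t=5 v=6: DROP (t<7-1); WM=7
i=7 t=8 v=6: → [4,11); WM=8
i=8 t=10 v=3: → [4,13); WM=10
i=9 t=12 v=4: → [4,15); WM=12
i=10 t=15 v=9: → [15,18); WM=15

[4,15)=9 [15,18)=1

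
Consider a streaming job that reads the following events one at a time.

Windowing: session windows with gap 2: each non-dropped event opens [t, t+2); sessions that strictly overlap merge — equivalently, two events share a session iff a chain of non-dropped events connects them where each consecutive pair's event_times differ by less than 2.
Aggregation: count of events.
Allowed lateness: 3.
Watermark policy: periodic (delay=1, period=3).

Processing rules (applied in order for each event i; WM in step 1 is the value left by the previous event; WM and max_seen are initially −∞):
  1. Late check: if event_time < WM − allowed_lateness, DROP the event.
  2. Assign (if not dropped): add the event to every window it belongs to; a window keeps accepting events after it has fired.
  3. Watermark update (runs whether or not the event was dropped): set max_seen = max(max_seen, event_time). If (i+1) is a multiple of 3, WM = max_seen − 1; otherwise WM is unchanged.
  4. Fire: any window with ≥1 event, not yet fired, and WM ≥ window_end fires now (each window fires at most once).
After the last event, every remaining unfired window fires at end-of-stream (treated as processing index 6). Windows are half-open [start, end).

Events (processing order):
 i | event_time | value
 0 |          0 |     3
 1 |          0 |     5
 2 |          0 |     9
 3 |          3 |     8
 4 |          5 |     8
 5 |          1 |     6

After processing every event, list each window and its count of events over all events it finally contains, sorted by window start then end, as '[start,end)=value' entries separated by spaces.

i=0 t=0 v=3: → [0,2); WM=−∞
i=1 t=0 v=5: → [0,2); WM=−∞
i=2 t=0 v=9: → [0,2); WM=-1
i=3 t=3 v=8: → [3,5); WM=-1
i=4 t=5 v=8: → [5,7); WM=-1
i=5 t=1 v=6: → [0,3); WM=4

[0,3)=4 [3,5)=1 [5,7)=1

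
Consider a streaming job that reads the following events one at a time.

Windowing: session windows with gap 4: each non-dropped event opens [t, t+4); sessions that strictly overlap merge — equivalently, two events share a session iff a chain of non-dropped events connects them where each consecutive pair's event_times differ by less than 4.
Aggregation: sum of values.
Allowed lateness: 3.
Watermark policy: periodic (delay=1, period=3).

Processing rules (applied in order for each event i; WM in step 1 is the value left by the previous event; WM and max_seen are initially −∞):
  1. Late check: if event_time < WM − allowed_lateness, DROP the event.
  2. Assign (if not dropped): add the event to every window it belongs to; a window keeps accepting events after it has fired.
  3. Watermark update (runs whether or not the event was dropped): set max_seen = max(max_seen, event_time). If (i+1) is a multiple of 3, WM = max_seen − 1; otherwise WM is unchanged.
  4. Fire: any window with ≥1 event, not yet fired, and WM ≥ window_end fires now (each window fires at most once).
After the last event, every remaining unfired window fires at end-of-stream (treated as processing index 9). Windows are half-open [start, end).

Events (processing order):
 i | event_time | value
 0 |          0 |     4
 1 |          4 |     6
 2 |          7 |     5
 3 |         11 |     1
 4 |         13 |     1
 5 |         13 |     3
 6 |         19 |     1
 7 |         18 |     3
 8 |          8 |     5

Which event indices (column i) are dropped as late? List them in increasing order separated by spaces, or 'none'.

8

i=0 t=0 v=4: → [0,4); WM=−∞
i=1 t=4 v=6: → [4,8); WM=−∞
i=2 t=7 v=5: → [4,11); WM=6
i=3 t=11 v=1: → [11,15); WM=6
i=4 t=13 v=1: → [11,17); WM=6
i=5 t=13 v=3: → [11,17); WM=12
i=6 t=19 v=1: → [19,23); WM=12
i=7 t=18 v=3: → [18,23); WM=12
i=8 t=8 v=5: DROP (t<12-3); WM=18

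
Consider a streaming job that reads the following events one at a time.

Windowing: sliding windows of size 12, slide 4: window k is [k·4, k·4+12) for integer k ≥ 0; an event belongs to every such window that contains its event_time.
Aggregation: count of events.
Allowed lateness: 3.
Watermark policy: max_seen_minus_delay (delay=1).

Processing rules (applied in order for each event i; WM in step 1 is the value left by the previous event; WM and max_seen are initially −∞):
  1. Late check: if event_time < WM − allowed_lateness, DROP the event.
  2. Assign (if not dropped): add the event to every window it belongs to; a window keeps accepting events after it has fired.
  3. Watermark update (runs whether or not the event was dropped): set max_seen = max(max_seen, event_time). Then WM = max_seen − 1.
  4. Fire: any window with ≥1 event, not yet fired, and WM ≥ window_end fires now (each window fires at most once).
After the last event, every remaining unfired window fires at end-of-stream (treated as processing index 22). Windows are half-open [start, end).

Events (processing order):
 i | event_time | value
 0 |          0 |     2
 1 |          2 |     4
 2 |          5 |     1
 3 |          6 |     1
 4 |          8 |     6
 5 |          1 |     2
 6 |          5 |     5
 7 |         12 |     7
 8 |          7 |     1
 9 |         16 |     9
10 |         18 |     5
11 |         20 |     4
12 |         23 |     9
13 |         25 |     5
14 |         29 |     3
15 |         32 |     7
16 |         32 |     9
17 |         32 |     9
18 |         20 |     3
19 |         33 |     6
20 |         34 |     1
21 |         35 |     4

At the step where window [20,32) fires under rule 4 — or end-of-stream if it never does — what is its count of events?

4

i=0 t=0 v=2: → [0,12); WM=-1
i=1 t=2 v=4: → [0,12); WM=1
i=2 t=5 v=1: → [4,16),[0,12); WM=4
i=3 t=6 v=1: → [4,16),[0,12); WM=5
i=4 t=8 v=6: → [8,20),[4,16),[0,12); WM=7
i=5 t=1 v=2: DROP (t<7-3); WM=7
i=6 t=5 v=5: → [4,16),[0,12); WM=7
i=7 t=12 v=7: → [12,24),[8,20),[4,16); WM=11
i=8 t=7 v=1: DROP (t<11-3); WM=11
i=9 t=16 v=9: → [16,28),[12,24),[8,20); WM=15; [0,12) fires=6
i=10 t=18 v=5: → [16,28),[12,24),[8,20); WM=17; [4,16) fires=5
i=11 t=20 v=4: → [20,32),[16,28),[12,24); WM=19
i=12 t=23 v=9: → [20,32),[16,28),[12,24); WM=22; [8,20) fires=4
i=13 t=25 v=5: → [24,36),[20,32),[16,28); WM=24; [12,24) fires=5
i=14 t=29 v=3: → [28,40),[24,36),[20,32); WM=28; [16,28) fires=5
i=15 t=32 v=7: → [32,44),[28,40),[24,36); WM=31
i=16 t=32 v=9: → [32,44),[28,40),[24,36); WM=31
i=17 t=32 v=9: → [32,44),[28,40),[24,36); WM=31
i=18 t=20 v=3: DROP (t<31-3); WM=31
i=19 t=33 v=6: → [32,44),[28,40),[24,36); WM=32; [20,32) fires=4
i=20 t=34 v=1: → [32,44),[28,40),[24,36); WM=33
i=21 t=35 v=4: → [32,44),[28,40),[24,36); WM=34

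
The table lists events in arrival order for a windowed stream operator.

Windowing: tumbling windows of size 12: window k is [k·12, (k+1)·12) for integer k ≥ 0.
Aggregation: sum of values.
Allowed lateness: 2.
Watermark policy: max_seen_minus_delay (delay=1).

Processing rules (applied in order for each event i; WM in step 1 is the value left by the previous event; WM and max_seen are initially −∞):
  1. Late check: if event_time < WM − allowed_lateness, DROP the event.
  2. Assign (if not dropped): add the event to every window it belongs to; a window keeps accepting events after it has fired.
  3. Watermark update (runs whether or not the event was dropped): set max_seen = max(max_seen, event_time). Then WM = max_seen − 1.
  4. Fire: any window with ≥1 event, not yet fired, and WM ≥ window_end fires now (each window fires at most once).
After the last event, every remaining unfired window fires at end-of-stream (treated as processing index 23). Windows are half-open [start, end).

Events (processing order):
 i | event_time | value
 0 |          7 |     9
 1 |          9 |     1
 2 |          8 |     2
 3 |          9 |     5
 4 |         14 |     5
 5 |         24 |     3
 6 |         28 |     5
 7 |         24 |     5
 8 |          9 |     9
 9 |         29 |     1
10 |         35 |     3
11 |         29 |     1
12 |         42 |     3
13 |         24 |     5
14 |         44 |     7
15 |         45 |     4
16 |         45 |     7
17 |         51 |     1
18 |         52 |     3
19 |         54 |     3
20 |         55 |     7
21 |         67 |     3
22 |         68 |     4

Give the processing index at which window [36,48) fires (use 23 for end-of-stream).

17

i=0 t=7 v=9: → [0,12); WM=6
i=1 t=9 v=1: → [0,12); WM=8
i=2 t=8 v=2: → [0,12); WM=8
i=3 t=9 v=5: → [0,12); WM=8
i=4 t=14 v=5: → [12,24); WM=13; [0,12) fires=17
i=5 t=24 v=3: → [24,36); WM=23
i=6 t=28 v=5: → [24,36); WM=27; [12,24) fires=5
i=7 t=24 v=5: DROP (t<27-2); WM=27
i=8 t=9 v=9: DROP (t<27-2); WM=27
i=9 t=29 v=1: → [24,36); WM=28
i=10 t=35 v=3: → [24,36); WM=34
i=11 t=29 v=1: DROP (t<34-2); WM=34
i=12 t=42 v=3: → [36,48); WM=41; [24,36) fires=12
i=13 t=24 v=5: DROP (t<41-2); WM=41
i=14 t=44 v=7: → [36,48); WM=43
i=15 t=45 v=4: → [36,48); WM=44
i=16 t=45 v=7: → [36,48); WM=44
i=17 t=51 v=1: → [48,60); WM=50; [36,48) fires=21
i=18 t=52 v=3: → [48,60); WM=51
i=19 t=54 v=3: → [48,60); WM=53
i=20 t=55 v=7: → [48,60); WM=54
i=21 t=67 v=3: → [60,72); WM=66; [48,60) fires=14
i=22 t=68 v=4: → [60,72); WM=67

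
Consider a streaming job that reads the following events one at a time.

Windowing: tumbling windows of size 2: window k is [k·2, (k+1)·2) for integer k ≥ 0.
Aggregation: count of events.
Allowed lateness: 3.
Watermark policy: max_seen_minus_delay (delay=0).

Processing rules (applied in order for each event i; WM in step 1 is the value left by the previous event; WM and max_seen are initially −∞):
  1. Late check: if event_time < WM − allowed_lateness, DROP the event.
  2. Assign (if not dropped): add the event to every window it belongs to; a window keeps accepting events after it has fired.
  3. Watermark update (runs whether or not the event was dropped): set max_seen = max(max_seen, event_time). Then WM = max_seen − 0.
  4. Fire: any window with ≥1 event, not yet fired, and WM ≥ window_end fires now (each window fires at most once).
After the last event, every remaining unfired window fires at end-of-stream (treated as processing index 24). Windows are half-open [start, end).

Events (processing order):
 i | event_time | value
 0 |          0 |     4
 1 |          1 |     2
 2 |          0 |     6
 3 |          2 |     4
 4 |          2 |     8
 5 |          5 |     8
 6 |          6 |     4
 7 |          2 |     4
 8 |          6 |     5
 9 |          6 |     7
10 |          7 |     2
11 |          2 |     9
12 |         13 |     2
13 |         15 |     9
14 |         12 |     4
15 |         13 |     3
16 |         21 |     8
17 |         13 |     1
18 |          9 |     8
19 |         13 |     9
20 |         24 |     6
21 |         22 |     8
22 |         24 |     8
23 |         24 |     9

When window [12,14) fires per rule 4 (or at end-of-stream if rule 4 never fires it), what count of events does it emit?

i=0 t=0 v=4: → [0,2); WM=0
i=1 t=1 v=2: → [0,2); WM=1
i=2 t=0 v=6: → [0,2); WM=1
i=3 t=2 v=4: → [2,4); WM=2; [0,2) fires=3
i=4 t=2 v=8: → [2,4); WM=2
i=5 t=5 v=8: → [4,6); WM=5; [2,4) fires=2
i=6 t=6 v=4: → [6,8); WM=6; [4,6) fires=1
i=7 t=2 v=4: DROP (t<6-3); WM=6
i=8 t=6 v=5: → [6,8); WM=6
i=9 t=6 v=7: → [6,8); WM=6
i=10 t=7 v=2: → [6,8); WM=7
i=11 t=2 v=9: DROP (t<7-3); WM=7
i=12 t=13 v=2: → [12,14); WM=13; [6,8) fires=4
i=13 t=15 v=9: → [14,16); WM=15; [12,14) fires=1
i=14 t=12 v=4: → [12,14); WM=15
i=15 t=13 v=3: → [12,14); WM=15
i=16 t=21 v=8: → [20,22); WM=21; [14,16) fires=1
i=17 t=13 v=1: DROP (t<21-3); WM=21
i=18 t=9 v=8: DROP (t<21-3); WM=21
i=19 t=13 v=9: DROP (t<21-3); WM=21
i=20 t=24 v=6: → [24,26); WM=24; [20,22) fires=1
i=21 t=22 v=8: → [22,24); WM=24; [22,24) fires=1
i=22 t=24 v=8: → [24,26); WM=24
i=23 t=24 v=9: → [24,26); WM=24

1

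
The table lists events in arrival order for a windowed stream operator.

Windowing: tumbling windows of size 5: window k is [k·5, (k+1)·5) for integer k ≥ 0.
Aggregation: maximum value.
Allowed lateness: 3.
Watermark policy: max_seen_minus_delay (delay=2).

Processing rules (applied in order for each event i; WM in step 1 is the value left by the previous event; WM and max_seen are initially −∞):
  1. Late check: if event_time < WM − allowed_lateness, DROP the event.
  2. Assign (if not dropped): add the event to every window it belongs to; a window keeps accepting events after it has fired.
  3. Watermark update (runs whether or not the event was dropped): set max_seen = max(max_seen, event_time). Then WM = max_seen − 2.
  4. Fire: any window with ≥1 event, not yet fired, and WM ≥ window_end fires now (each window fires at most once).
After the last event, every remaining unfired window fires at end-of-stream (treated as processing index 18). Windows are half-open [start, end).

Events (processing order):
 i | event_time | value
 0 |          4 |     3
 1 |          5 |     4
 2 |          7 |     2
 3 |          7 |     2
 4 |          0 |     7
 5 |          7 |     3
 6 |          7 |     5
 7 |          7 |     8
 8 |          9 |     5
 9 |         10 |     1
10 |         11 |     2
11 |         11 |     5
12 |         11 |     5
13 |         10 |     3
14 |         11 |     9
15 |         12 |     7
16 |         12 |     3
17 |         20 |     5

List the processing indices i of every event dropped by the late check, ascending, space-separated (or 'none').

i=0 t=4 v=3: → [0,5); WM=2
i=1 t=5 v=4: → [5,10); WM=3
i=2 t=7 v=2: → [5,10); WM=5; [0,5) fires=3
i=3 t=7 v=2: → [5,10); WM=5
i=4 t=0 v=7: DROP (t<5-3); WM=5
i=5 t=7 v=3: → [5,10); WM=5
i=6 t=7 v=5: → [5,10); WM=5
i=7 t=7 v=8: → [5,10); WM=5
i=8 t=9 v=5: → [5,10); WM=7
i=9 t=10 v=1: → [10,15); WM=8
i=10 t=11 v=2: → [10,15); WM=9
i=11 t=11 v=5: → [10,15); WM=9
i=12 t=11 v=5: → [10,15); WM=9
i=13 t=10 v=3: → [10,15); WM=9
i=14 t=11 v=9: → [10,15); WM=9
i=15 t=12 v=7: → [10,15); WM=10; [5,10) fires=8
i=16 t=12 v=3: → [10,15); WM=10
i=17 t=20 v=5: → [20,25); WM=18; [10,15) fires=9

4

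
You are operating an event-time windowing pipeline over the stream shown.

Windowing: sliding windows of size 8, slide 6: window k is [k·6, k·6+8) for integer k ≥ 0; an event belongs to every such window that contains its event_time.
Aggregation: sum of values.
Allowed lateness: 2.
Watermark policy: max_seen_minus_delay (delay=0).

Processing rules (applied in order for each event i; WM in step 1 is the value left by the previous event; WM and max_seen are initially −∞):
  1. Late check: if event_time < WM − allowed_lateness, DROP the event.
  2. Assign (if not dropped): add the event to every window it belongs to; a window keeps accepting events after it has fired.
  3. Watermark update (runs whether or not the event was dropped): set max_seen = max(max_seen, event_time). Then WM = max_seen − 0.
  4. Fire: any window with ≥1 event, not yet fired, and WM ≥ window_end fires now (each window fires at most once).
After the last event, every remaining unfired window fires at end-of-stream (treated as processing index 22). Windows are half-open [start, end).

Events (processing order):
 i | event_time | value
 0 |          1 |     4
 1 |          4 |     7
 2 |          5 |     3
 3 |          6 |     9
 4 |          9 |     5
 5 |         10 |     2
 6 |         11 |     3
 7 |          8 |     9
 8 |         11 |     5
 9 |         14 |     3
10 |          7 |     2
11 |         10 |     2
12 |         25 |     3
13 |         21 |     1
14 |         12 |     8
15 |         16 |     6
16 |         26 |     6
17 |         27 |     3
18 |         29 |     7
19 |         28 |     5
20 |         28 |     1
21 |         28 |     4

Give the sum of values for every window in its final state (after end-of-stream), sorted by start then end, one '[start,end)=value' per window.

i=0 t=1 v=4: → [0,8); WM=1
i=1 t=4 v=7: → [0,8); WM=4
i=2 t=5 v=3: → [0,8); WM=5
i=3 t=6 v=9: → [6,14),[0,8); WM=6
i=4 t=9 v=5: → [6,14); WM=9; [0,8) fires=23
i=5 t=10 v=2: → [6,14); WM=10
i=6 t=11 v=3: → [6,14); WM=11
i=7 t=8 v=9: DROP (t<11-2); WM=11
i=8 t=11 v=5: → [6,14); WM=11
i=9 t=14 v=3: → [12,20); WM=14; [6,14) fires=24
i=10 t=7 v=2: DROP (t<14-2); WM=14
i=11 t=10 v=2: DROP (t<14-2); WM=14
i=12 t=25 v=3: → [24,32),[18,26); WM=25; [12,20) fires=3
i=13 t=21 v=1: DROP (t<25-2); WM=25
i=14 t=12 v=8: DROP (t<25-2); WM=25
i=15 t=16 v=6: DROP (t<25-2); WM=25
i=16 t=26 v=6: → [24,32); WM=26; [18,26) fires=3
i=17 t=27 v=3: → [24,32); WM=27
i=18 t=29 v=7: → [24,32); WM=29
i=19 t=28 v=5: → [24,32); WM=29
i=20 t=28 v=1: → [24,32); WM=29
i=21 t=28 v=4: → [24,32); WM=29

[0,8)=23 [6,14)=24 [12,20)=3 [18,26)=3 [24,32)=29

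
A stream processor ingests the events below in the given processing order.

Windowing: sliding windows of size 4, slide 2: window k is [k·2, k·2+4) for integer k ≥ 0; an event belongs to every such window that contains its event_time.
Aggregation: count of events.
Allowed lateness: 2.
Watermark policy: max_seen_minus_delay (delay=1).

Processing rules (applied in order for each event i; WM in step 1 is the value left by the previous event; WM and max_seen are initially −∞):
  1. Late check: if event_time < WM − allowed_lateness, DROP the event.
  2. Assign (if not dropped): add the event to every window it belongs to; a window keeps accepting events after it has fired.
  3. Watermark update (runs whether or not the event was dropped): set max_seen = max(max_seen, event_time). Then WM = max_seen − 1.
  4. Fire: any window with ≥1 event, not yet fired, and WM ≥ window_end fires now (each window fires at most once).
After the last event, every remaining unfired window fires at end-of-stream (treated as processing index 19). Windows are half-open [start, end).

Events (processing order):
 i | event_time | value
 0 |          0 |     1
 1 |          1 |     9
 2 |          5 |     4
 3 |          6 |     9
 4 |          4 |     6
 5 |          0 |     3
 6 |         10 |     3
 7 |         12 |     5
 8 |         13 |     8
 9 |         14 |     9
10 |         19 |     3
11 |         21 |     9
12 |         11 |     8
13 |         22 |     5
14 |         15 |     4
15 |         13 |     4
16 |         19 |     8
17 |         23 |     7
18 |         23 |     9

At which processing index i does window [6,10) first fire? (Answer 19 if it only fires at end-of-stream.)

i=0 t=0 v=1: → [0,4); WM=-1
i=1 t=1 v=9: → [0,4); WM=0
i=2 t=5 v=4: → [4,8),[2,6); WM=4; [0,4) fires=2
i=3 t=6 v=9: → [6,10),[4,8); WM=5
i=4 t=4 v=6: → [4,8),[2,6); WM=5
i=5 t=0 v=3: DROP (t<5-2); WM=5
i=6 t=10 v=3: → [10,14),[8,12); WM=9; [2,6) fires=2 [4,8) fires=3
i=7 t=12 v=5: → [12,16),[10,14); WM=11; [6,10) fires=1
i=8 t=13 v=8: → [12,16),[10,14); WM=12; [8,12) fires=1
i=9 t=14 v=9: → [14,18),[12,16); WM=13
i=10 t=19 v=3: → [18,22),[16,20); WM=18; [10,14) fires=3 [12,16) fires=3 [14,18) fires=1
i=11 t=21 v=9: → [20,24),[18,22); WM=20; [16,20) fires=1
i=12 t=11 v=8: DROP (t<20-2); WM=20
i=13 t=22 v=5: → [22,26),[20,24); WM=21
i=14 t=15 v=4: DROP (t<21-2); WM=21
i=15 t=13 v=4: DROP (t<21-2); WM=21
i=16 t=19 v=8: → [18,22),[16,20); WM=21
i=17 t=23 v=7: → [22,26),[20,24); WM=22; [18,22) fires=3
i=18 t=23 v=9: → [22,26),[20,24); WM=22

7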